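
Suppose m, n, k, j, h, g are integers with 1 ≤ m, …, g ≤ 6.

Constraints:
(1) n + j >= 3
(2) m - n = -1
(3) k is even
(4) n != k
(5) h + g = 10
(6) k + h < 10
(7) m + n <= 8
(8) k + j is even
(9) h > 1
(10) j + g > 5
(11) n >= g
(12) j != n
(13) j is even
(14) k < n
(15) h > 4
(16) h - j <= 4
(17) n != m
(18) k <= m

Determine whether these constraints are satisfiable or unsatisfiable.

Satisfiable

Try m = 3, n = 4, k = 2, j = 2, h = 6, g = 4.
Check constraint 1: n + j = 6; constraint 2: m - n = -1; constraint 5: h + g = 10. The remaining constraints are straightforward to verify.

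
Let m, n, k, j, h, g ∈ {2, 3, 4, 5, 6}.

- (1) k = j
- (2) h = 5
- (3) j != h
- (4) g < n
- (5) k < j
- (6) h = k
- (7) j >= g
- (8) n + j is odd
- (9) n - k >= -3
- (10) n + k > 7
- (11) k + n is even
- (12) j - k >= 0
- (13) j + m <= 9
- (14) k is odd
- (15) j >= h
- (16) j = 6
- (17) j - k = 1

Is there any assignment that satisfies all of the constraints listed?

Constraint 2 fixes h = 5 and constraint 16 fixes j = 6. Constraints 1 and 6 give h = k = j, so h = j. But 5 ≠ 6 — contradiction.

Unsatisfiable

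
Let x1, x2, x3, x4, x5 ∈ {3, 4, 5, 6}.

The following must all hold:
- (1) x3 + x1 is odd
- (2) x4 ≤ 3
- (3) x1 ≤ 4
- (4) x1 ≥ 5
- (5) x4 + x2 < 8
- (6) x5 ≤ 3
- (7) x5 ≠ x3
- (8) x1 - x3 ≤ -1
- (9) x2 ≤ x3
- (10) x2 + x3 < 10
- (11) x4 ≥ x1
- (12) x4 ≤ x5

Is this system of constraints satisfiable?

From constraints 4 and 11: x4 ≥ x1 and x1 ≥ 5, so x4 ≥ 5. From constraints 6 and 12: x4 ≤ x5 and x5 ≤ 3, so x4 ≤ 3. But 3 < 5, so no value of x4 works.

Unsatisfiable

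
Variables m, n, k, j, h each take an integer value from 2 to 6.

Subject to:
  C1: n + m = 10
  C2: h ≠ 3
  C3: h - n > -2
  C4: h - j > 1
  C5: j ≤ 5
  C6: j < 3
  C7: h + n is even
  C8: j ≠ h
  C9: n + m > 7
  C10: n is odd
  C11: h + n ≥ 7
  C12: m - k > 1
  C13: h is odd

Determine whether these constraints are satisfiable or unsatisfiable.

Setting (m, n, k, j, h) = (5, 5, 2, 2, 5) satisfies everything: constraint 1: n + m = 10; constraint 3: h - n = 0, and the others follow.

Satisfiable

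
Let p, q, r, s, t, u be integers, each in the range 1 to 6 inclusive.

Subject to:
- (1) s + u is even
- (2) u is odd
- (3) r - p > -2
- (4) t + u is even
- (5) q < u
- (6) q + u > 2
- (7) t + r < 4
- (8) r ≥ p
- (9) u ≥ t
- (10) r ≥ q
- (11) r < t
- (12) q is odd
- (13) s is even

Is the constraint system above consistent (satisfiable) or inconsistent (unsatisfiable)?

Unsatisfiable

Constraint 13 makes s even and constraint 2 makes u odd, so s + u must be odd. Constraint 1 says s + u is even — contradiction.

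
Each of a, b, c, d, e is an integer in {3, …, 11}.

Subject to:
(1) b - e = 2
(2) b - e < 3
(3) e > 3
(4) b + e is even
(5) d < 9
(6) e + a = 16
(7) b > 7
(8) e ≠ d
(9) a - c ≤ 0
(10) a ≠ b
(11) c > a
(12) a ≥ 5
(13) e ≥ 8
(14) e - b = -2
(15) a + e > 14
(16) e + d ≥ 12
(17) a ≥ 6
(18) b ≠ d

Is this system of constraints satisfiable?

Satisfiable

One satisfying assignment is a = 7, b = 11, c = 8, d = 3, e = 9.
For the less obvious constraints — constraint 1: b - e = 2; constraint 2: b - e = 2; constraint 6: e + a = 16 — and the others hold by inspection.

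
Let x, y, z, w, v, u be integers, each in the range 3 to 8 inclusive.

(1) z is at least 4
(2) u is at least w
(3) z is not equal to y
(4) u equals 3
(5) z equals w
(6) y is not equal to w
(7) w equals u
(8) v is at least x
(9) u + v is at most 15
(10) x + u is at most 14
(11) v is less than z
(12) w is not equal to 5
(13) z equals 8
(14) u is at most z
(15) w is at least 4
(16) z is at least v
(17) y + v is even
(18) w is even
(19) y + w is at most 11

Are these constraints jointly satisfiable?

Constraint 13 fixes z = 8 and constraint 4 fixes u = 3. Constraints 5 and 7 give z = w = u, so z = u. But 8 ≠ 3 — contradiction.

Unsatisfiable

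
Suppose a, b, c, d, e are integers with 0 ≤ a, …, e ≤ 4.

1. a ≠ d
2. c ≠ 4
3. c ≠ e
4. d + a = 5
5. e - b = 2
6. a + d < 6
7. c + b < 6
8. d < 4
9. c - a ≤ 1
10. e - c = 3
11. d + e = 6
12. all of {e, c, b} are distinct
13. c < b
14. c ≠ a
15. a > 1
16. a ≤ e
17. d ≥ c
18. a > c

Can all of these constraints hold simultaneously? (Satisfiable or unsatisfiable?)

One satisfying assignment is a = 3, b = 2, c = 1, d = 2, e = 4.
For the less obvious constraints — constraint 4: d + a = 5; constraint 5: e - b = 2; constraint 6: a + d = 5 — and the others hold by inspection.

Satisfiable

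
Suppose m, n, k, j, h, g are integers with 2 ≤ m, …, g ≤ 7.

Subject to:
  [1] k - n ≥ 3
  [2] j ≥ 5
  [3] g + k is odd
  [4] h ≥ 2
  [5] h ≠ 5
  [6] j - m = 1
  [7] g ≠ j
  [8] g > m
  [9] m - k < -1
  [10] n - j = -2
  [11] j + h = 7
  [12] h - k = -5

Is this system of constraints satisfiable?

The assignment m = 4, n = 3, k = 7, j = 5, h = 2, g = 6 works:
  constraint 1 holds since k - n = 4.
  constraint 6 holds since j - m = 1.
  constraint 9 holds since m - k = -3.
The rest check out directly.

Satisfiable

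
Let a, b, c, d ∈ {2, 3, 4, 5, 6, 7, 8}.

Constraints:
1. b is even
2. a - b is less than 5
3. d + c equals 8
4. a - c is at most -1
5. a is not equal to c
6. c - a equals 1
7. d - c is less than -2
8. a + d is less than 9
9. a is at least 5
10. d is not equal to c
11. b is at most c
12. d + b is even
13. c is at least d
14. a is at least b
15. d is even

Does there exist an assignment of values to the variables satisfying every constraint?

Satisfiable

Try a = 5, b = 2, c = 6, d = 2.
Check constraint 2: a - b = 3; constraint 3: d + c = 8. The remaining constraints are straightforward to verify.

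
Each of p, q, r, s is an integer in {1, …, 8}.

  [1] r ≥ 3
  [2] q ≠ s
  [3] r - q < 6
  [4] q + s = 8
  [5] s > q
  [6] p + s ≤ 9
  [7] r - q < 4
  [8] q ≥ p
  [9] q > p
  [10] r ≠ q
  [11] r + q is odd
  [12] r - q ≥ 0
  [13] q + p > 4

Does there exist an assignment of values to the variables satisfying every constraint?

Satisfiable

One satisfying assignment is p = 2, q = 3, r = 6, s = 5.
For the less obvious constraints — constraint 3: r - q = 3; constraint 4: q + s = 8 — and the others hold by inspection.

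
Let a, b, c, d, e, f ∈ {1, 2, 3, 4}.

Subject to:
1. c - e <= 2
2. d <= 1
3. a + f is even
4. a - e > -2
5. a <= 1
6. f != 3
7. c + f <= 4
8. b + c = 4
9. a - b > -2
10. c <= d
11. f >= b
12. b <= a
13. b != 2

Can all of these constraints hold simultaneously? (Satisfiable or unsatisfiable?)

From constraints 5 and 12: b ≤ a ≤ 1. From constraints 2 and 10: c ≤ d ≤ 1. Hence b + c ≤ 2. But constraint 8 requires b + c = 4, and 4 > 2. Contradiction.

Unsatisfiable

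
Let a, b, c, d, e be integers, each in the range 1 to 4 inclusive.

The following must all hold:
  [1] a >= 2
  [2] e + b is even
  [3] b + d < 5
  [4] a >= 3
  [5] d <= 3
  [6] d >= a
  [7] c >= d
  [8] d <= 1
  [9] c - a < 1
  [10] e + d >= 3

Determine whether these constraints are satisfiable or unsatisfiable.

Unsatisfiable

From constraints 4 and 6: d ≥ a and a ≥ 3, so d ≥ 3. From constraint 8: d ≤ 1. But 1 < 3, so no value of d works.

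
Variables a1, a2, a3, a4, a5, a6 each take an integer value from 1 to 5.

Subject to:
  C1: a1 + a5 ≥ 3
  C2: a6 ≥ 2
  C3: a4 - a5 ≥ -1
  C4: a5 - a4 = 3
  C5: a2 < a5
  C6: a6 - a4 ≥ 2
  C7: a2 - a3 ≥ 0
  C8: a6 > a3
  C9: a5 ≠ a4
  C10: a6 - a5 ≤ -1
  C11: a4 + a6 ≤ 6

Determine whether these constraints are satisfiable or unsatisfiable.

Unsatisfiable

Constraints 3, 6, and 10 give a5 − a6 ≥ 1, a6 − a4 ≥ 2, a4 − a5 ≥ -1.
Adding all 3 inequalities: the left sides telescope to 0, and the right sides sum to 1 + 2 + (-1) = 2. So 0 ≥ 2, which is false.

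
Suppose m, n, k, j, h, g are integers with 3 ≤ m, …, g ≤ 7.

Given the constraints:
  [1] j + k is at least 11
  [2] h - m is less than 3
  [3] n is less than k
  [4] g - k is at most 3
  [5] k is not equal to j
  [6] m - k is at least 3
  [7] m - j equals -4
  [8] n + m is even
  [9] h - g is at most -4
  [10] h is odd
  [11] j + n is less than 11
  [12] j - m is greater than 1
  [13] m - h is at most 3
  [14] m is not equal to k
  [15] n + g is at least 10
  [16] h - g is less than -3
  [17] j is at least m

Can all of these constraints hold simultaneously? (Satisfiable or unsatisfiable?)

Constraints 4, 6, 9, and 13 give h − m ≥ -3, m − k ≥ 3, k − g ≥ -3, g − h ≥ 4.
Adding all 4 inequalities: the left sides telescope to 0, and the right sides sum to (-3) + 3 + (-3) + 4 = 1. So 0 ≥ 1, which is false.

Unsatisfiable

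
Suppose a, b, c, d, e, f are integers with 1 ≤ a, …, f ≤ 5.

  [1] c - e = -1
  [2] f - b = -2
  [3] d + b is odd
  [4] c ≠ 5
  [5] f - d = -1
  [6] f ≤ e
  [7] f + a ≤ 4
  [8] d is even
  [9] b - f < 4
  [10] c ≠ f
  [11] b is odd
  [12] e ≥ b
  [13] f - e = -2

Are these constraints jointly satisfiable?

Satisfiable

One satisfying assignment is a = 2, b = 3, c = 2, d = 2, e = 3, f = 1.
For the less obvious constraints — constraint 1: c - e = -1; constraint 2: f - b = -2 — and the others hold by inspection.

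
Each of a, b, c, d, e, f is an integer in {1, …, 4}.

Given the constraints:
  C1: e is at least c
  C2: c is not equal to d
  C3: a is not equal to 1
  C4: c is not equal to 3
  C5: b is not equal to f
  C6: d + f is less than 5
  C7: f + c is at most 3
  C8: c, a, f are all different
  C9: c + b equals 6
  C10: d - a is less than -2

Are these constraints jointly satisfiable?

Satisfiable

Take a = 4, b = 4, c = 2, d = 1, e = 4, f = 1. Then constraint 6: d + f = 2; constraint 7: f + c = 3; constraint 9: c + b = 6, and every other listed constraint is also met.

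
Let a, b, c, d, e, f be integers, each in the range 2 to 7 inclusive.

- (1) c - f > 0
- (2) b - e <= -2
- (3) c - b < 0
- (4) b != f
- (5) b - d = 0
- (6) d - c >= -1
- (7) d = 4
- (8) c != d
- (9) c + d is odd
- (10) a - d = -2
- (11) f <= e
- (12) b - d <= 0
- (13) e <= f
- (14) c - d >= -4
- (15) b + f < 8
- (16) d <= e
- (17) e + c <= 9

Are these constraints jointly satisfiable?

Constraints 1, 3, 12, 13, and 16 give b ≤ d, d ≤ e, e ≤ f, f < c, c < b. Chaining: b ≤ d ≤ e ≤ f < c < b, which forces b < b — impossible.

Unsatisfiable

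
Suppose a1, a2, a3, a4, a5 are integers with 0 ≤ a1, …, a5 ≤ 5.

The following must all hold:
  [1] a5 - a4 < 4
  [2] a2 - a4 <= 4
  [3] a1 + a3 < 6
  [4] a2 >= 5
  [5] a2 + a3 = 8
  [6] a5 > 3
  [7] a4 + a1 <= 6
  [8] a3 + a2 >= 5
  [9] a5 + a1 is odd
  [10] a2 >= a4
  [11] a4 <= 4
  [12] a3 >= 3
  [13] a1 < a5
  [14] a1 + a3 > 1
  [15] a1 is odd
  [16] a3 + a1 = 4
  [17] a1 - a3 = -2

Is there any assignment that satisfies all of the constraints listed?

Satisfiable

Try a1 = 1, a2 = 5, a3 = 3, a4 = 3, a5 = 4.
Check constraint 1: a5 - a4 = 1; constraint 2: a2 - a4 = 2. The remaining constraints are straightforward to verify.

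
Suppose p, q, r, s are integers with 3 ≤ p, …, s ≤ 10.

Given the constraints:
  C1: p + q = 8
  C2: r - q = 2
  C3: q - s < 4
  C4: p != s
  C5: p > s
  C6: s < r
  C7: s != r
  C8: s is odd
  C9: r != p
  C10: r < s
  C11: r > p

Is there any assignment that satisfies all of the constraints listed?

Constraints 5, 10, and 11 give s < p, p < r, r < s. Chaining: s < p < r < s, which forces s < s — impossible.

Unsatisfiable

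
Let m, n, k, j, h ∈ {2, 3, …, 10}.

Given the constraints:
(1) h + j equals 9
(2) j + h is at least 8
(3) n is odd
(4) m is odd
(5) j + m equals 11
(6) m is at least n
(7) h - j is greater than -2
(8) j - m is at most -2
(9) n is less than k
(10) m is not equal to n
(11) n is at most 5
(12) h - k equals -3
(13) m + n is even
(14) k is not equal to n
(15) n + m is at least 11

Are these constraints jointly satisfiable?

Satisfiable

Try m = 7, n = 5, k = 8, j = 4, h = 5.
Check constraint 1: h + j = 9; constraint 2: j + h = 9. The remaining constraints are straightforward to verify.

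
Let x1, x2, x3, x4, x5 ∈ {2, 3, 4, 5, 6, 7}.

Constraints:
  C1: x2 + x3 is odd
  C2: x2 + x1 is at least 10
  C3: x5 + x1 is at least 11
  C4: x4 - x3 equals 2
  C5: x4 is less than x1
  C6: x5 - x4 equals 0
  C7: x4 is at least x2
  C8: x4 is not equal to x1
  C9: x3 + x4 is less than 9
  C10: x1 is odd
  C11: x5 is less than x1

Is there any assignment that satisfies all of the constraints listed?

Setting (x1, x2, x3, x4, x5) = (7, 4, 3, 5, 5) satisfies everything: constraint 2: x2 + x1 = 11; constraint 3: x5 + x1 = 12, and the others follow.

Satisfiable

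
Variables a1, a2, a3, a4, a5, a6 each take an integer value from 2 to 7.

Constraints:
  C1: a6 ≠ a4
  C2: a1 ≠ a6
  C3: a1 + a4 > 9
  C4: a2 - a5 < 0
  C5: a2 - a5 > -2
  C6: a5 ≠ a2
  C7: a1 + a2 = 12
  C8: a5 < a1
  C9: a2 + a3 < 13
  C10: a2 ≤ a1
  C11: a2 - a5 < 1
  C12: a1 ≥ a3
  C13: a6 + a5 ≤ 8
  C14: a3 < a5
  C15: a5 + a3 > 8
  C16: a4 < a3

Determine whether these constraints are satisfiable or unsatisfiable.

Satisfiable

Setting (a1, a2, a3, a4, a5, a6) = (7, 5, 5, 4, 6, 2) satisfies everything: constraint 3: a1 + a4 = 11; constraint 4: a2 - a5 = -1, and the others follow.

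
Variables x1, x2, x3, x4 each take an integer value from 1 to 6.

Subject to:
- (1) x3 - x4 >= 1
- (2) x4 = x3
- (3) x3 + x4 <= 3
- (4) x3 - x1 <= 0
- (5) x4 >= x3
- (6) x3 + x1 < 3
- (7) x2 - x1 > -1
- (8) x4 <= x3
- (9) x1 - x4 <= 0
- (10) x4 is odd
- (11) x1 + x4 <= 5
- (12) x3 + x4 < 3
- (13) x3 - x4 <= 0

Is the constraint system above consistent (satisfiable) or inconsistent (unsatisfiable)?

Unsatisfiable

Constraints 1, 4, and 9 give x4 − x1 ≥ 0, x1 − x3 ≥ 0, x3 − x4 ≥ 1.
Adding all 3 inequalities: the left sides telescope to 0, and the right sides sum to 0 + 0 + 1 = 1. So 0 ≥ 1, which is false.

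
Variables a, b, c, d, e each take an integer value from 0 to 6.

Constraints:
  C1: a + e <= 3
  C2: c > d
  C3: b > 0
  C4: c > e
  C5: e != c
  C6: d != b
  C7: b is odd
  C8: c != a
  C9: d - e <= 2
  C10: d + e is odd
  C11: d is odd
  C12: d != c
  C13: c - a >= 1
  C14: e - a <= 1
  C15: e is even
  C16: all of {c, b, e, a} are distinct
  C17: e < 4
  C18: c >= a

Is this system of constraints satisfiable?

Satisfiable

The assignment a = 1, b = 5, c = 4, d = 1, e = 2 works:
  constraint 1 holds since a + e = 3.
  constraint 9 holds since d - e = -1.
The rest check out directly.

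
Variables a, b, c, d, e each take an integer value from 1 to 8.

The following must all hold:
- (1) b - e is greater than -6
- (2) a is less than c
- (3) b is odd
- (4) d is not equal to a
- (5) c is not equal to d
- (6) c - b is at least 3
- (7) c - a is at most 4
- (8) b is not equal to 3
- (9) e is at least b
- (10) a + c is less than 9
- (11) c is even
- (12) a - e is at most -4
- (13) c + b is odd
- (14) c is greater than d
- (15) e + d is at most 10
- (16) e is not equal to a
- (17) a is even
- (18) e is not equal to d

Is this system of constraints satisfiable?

Satisfiable

Setting (a, b, c, d, e) = (2, 1, 6, 3, 6) satisfies everything: constraint 1: b - e = -5; constraint 6: c - b = 5; constraint 7: c - a = 4, and the others follow.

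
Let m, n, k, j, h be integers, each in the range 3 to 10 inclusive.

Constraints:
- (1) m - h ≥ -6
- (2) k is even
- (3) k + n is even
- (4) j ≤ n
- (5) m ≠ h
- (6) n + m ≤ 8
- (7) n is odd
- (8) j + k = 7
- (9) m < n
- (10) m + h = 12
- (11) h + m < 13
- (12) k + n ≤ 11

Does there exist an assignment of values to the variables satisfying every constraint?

Constraint 2 makes k even and constraint 7 makes n odd, so k + n must be odd. Constraint 3 says k + n is even — contradiction.

Unsatisfiable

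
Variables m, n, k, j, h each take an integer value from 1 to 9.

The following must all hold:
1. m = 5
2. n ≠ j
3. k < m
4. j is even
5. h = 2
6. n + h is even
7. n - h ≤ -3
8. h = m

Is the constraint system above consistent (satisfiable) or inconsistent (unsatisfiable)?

Unsatisfiable

Constraint 5 fixes h = 2 and constraint 1 fixes m = 5, but constraint 8 requires h = m. Since 2 ≠ 5, contradiction.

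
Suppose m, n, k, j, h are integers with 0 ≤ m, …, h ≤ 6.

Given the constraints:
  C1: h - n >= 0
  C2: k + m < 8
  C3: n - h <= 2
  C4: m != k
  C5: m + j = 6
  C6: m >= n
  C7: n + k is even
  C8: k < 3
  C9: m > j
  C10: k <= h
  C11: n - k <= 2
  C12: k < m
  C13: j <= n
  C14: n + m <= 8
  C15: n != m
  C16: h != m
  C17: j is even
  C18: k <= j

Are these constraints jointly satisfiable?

Try m = 4, n = 2, k = 2, j = 2, h = 3.
Check constraint 1: h - n = 1; constraint 2: k + m = 6. The remaining constraints are straightforward to verify.

Satisfiable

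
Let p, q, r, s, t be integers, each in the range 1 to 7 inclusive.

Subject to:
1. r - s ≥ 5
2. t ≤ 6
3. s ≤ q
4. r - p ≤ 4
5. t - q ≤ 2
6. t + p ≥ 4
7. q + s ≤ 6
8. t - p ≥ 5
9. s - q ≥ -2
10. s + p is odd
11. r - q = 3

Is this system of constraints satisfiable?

Unsatisfiable

Constraints 1, 4, 5, 8, and 9 give p − r ≥ -4, r − s ≥ 5, s − q ≥ -2, q − t ≥ -2, t − p ≥ 5.
Adding all 5 inequalities: the left sides telescope to 0, and the right sides sum to (-4) + 5 + (-2) + (-2) + 5 = 2. So 0 ≥ 2, which is false.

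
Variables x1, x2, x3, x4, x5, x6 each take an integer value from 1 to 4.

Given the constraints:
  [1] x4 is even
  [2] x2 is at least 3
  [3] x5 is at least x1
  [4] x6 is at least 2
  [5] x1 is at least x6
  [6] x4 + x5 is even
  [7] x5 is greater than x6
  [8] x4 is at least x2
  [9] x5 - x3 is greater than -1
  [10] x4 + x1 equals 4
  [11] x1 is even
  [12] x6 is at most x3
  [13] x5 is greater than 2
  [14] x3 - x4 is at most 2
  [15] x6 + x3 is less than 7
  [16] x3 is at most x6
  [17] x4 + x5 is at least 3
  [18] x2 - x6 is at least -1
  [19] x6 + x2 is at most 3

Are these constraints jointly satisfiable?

Unsatisfiable

From constraints 2 and 8: x4 ≥ x2 ≥ 3. From constraints 4 and 5: x1 ≥ x6 ≥ 2. Hence x4 + x1 ≥ 5. But constraint 10 requires x4 + x1 = 4, and 4 < 5. Contradiction.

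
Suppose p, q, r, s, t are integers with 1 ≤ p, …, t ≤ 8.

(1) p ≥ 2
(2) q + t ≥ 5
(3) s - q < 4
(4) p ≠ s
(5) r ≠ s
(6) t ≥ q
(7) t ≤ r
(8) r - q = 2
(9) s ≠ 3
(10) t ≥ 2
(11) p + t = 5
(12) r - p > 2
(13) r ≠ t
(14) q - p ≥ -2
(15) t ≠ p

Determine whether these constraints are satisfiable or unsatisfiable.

Satisfiable

Try p = 2, q = 3, r = 5, s = 4, t = 3.
Check constraint 2: q + t = 6; constraint 3: s - q = 1; constraint 8: r - q = 2. The remaining constraints are straightforward to verify.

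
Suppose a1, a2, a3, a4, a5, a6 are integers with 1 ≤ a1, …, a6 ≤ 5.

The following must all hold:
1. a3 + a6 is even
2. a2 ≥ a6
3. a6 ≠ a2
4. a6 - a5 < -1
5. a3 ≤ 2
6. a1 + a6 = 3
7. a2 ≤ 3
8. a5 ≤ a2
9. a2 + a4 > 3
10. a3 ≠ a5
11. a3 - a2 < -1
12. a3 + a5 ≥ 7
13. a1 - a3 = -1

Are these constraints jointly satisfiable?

Unsatisfiable

From constraint 5: a3 ≤ 2. From constraints 7 and 8: a5 ≤ a2 ≤ 3. Hence a3 + a5 ≤ 5. But constraint 12 requires a3 + a5 ≥ 7, and 7 > 5. Contradiction.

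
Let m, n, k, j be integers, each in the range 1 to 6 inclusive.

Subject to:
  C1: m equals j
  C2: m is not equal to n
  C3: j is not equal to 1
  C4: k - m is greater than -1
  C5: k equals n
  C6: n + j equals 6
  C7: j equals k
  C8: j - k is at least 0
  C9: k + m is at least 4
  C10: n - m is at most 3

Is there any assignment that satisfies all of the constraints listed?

Unsatisfiable

From constraints 1, 5, and 7, m = j = k = n, so m = n. But constraint 2 says m ≠ n. Contradiction.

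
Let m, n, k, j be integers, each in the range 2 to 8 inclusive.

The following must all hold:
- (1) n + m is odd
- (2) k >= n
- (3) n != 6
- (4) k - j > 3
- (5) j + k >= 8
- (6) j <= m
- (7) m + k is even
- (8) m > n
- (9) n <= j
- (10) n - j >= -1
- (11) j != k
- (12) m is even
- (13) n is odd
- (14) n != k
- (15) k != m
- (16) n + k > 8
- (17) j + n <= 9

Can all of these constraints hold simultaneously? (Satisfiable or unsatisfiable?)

Setting (m, n, k, j) = (6, 3, 8, 3) satisfies everything: constraint 4: k - j = 5; constraint 5: j + k = 11; constraint 10: n - j = 0, and the others follow.

Satisfiable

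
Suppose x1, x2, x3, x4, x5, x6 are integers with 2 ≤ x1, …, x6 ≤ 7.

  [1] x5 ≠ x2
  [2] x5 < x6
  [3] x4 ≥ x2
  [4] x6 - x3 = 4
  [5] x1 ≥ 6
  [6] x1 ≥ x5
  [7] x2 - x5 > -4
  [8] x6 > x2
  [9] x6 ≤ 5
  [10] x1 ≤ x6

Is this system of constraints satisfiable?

Unsatisfiable

From constraint 5: x1 ≥ 6. From constraints 9 and 10: x1 ≤ x6 and x6 ≤ 5, so x1 ≤ 5. But 5 < 6, so no value of x1 works.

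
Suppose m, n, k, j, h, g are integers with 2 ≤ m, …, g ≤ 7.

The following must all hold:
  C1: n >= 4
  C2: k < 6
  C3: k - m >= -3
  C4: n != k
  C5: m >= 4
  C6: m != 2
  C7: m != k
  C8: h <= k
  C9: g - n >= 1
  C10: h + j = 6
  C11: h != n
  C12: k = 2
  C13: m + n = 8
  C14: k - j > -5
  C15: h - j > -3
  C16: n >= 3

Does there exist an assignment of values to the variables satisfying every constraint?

Setting (m, n, k, j, h, g) = (4, 4, 2, 4, 2, 6) satisfies everything: constraint 3: k - m = -2; constraint 9: g - n = 2, and the others follow.

Satisfiable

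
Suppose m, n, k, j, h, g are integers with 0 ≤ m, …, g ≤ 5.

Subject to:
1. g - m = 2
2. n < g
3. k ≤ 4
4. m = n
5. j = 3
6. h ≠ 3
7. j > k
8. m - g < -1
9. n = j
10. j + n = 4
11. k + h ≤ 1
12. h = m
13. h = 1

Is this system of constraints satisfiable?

Unsatisfiable

Constraint 13 fixes h = 1 and constraint 5 fixes j = 3. Constraints 4, 9, and 12 give h = m = n = j, so h = j. But 1 ≠ 3 — contradiction.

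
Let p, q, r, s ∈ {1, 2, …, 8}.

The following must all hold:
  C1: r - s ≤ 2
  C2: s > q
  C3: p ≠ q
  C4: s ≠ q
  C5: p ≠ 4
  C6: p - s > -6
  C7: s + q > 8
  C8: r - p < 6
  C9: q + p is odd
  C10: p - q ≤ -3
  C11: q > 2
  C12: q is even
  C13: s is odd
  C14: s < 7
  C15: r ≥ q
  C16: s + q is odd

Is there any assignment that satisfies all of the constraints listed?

Satisfiable

Setting (p, q, r, s) = (1, 4, 5, 5) satisfies everything: constraint 1: r - s = 0; constraint 6: p - s = -4, and the others follow.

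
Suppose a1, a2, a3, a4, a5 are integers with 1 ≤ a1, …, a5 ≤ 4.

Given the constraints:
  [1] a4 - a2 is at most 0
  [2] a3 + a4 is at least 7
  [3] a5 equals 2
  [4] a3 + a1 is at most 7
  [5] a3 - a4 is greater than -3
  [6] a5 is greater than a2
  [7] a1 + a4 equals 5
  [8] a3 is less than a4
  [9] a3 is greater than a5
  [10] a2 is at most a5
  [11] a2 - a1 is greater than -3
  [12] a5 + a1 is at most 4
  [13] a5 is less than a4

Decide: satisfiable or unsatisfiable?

Unsatisfiable

Constraints 1, 6, 8, and 9 give a5 < a3, a3 < a4, a4 ≤ a2, a2 < a5. Chaining: a5 < a3 < a4 ≤ a2 < a5, which forces a5 < a5 — impossible.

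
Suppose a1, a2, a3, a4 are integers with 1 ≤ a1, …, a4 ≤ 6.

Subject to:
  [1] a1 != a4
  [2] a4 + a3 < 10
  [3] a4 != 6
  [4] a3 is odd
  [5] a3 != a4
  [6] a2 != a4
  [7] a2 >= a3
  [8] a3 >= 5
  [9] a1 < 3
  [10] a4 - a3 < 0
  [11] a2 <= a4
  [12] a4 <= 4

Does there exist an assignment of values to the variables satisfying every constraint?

From constraints 7 and 8: a2 ≥ a3 and a3 ≥ 5, so a2 ≥ 5. From constraints 11 and 12: a2 ≤ a4 and a4 ≤ 4, so a2 ≤ 4. But 4 < 5, so no value of a2 works.

Unsatisfiable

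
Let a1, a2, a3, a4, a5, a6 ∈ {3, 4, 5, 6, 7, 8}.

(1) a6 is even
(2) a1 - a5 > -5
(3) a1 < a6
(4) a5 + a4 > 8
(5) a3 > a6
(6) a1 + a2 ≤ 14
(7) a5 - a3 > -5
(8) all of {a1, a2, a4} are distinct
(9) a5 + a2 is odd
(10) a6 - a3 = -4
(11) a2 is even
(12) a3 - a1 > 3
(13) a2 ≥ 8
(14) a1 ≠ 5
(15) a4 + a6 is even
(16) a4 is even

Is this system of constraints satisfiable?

Satisfiable

The assignment a1 = 3, a2 = 8, a3 = 8, a4 = 6, a5 = 5, a6 = 4 works:
  constraint 2 holds since a1 - a5 = -2.
  constraint 4 holds since a5 + a4 = 11.
The rest check out directly.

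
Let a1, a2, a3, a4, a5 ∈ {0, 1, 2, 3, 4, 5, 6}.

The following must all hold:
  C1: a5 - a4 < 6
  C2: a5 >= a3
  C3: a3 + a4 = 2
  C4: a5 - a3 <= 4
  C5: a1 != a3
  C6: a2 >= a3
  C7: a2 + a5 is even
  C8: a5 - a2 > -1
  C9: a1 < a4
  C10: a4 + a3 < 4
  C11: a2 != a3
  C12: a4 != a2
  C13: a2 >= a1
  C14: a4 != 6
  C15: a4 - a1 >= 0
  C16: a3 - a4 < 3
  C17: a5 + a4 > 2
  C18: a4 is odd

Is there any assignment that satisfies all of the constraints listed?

Satisfiable

The assignment a1 = 0, a2 = 4, a3 = 1, a4 = 1, a5 = 4 works:
  constraint 1 holds since a5 - a4 = 3.
  constraint 3 holds since a3 + a4 = 2.
The rest check out directly.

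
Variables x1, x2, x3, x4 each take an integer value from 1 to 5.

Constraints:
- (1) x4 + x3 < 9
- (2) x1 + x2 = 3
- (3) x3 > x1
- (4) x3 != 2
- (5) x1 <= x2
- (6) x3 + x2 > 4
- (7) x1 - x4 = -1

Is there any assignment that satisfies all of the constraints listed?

Take x1 = 1, x2 = 2, x3 = 5, x4 = 2. Then constraint 1: x4 + x3 = 7; constraint 2: x1 + x2 = 3; constraint 6: x3 + x2 = 7, and every other listed constraint is also met.

Satisfiable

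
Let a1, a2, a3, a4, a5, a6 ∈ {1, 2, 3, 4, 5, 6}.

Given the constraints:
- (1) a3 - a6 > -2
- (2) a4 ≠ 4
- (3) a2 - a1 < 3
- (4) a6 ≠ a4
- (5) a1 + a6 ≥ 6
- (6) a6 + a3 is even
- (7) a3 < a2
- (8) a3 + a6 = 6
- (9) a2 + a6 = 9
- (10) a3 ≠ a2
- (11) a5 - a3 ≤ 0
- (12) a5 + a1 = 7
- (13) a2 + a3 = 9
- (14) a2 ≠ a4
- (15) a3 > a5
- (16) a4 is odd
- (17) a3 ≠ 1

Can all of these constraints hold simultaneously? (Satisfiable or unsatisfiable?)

Satisfiable

One satisfying assignment is a1 = 5, a2 = 6, a3 = 3, a4 = 5, a5 = 2, a6 = 3.
For the less obvious constraints — constraint 1: a3 - a6 = 0; constraint 3: a2 - a1 = 1; constraint 5: a1 + a6 = 8 — and the others hold by inspection.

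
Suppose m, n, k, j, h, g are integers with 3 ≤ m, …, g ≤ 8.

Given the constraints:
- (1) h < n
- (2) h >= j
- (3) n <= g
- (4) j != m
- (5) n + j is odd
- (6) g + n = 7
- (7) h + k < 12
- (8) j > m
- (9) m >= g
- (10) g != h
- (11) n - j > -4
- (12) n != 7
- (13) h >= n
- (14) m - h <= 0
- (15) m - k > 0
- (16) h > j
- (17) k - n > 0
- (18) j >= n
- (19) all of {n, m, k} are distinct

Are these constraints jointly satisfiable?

Unsatisfiable

Constraints 1, 8, 15, 16, and 17 give n < k, k < m, m < j, j < h, h < n. Chaining: n < k < m < j < h < n, which forces n < n — impossible.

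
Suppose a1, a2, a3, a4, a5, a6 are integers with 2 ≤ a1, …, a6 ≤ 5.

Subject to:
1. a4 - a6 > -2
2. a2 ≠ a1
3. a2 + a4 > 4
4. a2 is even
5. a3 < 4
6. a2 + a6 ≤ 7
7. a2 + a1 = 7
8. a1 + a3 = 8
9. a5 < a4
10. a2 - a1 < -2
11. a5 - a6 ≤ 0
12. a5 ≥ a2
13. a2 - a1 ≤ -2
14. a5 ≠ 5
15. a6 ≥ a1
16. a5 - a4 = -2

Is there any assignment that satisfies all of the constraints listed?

One satisfying assignment is a1 = 5, a2 = 2, a3 = 3, a4 = 5, a5 = 3, a6 = 5.
For the less obvious constraints — constraint 1: a4 - a6 = 0; constraint 3: a2 + a4 = 7 — and the others hold by inspection.

Satisfiable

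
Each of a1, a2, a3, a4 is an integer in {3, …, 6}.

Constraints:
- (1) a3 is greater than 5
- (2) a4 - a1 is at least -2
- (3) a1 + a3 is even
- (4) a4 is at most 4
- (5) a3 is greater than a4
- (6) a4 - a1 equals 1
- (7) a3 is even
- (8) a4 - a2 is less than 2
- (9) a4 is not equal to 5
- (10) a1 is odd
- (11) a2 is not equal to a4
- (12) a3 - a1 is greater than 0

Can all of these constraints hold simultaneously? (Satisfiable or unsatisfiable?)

Constraint 10 makes a1 odd and constraint 7 makes a3 even, so a1 + a3 must be odd. Constraint 3 says a1 + a3 is even — contradiction.

Unsatisfiable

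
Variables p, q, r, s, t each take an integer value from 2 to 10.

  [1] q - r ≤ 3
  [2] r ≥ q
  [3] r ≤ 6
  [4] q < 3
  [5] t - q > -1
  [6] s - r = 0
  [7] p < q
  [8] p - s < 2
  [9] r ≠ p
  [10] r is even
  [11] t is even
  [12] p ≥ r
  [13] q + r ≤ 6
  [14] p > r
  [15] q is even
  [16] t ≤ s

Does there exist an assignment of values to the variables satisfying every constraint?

Constraints 2, 7, and 14 give r < p, p < q, q ≤ r. Chaining: r < p < q ≤ r, which forces r < r — impossible.

Unsatisfiable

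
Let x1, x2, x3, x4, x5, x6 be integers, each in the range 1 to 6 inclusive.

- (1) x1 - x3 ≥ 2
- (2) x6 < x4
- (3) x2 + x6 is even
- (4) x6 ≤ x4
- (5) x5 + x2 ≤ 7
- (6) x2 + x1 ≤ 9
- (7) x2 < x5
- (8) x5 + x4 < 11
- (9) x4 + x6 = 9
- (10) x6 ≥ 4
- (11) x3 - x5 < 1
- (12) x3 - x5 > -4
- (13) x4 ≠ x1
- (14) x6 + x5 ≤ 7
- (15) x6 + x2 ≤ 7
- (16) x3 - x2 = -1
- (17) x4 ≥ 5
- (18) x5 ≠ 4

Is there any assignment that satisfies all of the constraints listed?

Try x1 = 4, x2 = 2, x3 = 1, x4 = 5, x5 = 3, x6 = 4.
Check constraint 1: x1 - x3 = 3; constraint 5: x5 + x2 = 5. The remaining constraints are straightforward to verify.

Satisfiable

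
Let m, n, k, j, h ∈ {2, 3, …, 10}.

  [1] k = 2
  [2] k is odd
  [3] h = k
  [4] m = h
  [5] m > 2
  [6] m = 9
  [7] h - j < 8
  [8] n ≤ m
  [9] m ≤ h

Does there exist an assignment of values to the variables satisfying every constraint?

Constraint 6 fixes m = 9 and constraint 1 fixes k = 2. Constraints 3 and 4 give m = h = k, so m = k. But 9 ≠ 2 — contradiction.

Unsatisfiable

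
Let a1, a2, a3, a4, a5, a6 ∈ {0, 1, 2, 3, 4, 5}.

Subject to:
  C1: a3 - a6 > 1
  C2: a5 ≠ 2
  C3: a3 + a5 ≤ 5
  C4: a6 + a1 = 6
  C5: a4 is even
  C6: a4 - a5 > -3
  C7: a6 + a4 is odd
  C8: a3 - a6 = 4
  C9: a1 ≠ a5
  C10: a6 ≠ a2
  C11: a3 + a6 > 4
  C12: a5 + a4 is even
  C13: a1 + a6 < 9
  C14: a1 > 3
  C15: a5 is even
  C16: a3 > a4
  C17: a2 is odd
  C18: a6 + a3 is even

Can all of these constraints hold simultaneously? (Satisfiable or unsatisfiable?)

One satisfying assignment is a1 = 5, a2 = 3, a3 = 5, a4 = 0, a5 = 0, a6 = 1.
For the less obvious constraints — constraint 1: a3 - a6 = 4; constraint 3: a3 + a5 = 5; constraint 4: a6 + a1 = 6 — and the others hold by inspection.

Satisfiable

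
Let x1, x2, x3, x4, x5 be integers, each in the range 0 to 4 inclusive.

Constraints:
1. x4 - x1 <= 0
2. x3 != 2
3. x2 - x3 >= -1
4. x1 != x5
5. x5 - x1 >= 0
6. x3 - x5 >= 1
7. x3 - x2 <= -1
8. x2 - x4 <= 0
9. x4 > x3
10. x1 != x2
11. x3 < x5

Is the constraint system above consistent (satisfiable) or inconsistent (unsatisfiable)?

Constraints 1, 5, 6, 7, and 8 give x2 − x3 ≥ 1, x3 − x5 ≥ 1, x5 − x1 ≥ 0, x1 − x4 ≥ 0, x4 − x2 ≥ 0.
Adding all 5 inequalities: the left sides telescope to 0, and the right sides sum to 1 + 1 + 0 + 0 + 0 = 2. So 0 ≥ 2, which is false.

Unsatisfiable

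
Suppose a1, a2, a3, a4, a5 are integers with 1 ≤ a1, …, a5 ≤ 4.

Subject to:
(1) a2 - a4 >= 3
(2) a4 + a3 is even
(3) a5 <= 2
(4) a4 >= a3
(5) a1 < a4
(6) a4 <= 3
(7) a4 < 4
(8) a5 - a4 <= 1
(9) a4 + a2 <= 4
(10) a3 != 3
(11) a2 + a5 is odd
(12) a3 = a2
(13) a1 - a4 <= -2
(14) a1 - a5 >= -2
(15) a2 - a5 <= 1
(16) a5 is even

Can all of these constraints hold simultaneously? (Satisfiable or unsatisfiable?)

Unsatisfiable

Constraints 1, 13, 14, and 15 give a4 − a1 ≥ 2, a1 − a5 ≥ -2, a5 − a2 ≥ -1, a2 − a4 ≥ 3.
Adding all 4 inequalities: the left sides telescope to 0, and the right sides sum to 2 + (-2) + (-1) + 3 = 2. So 0 ≥ 2, which is false.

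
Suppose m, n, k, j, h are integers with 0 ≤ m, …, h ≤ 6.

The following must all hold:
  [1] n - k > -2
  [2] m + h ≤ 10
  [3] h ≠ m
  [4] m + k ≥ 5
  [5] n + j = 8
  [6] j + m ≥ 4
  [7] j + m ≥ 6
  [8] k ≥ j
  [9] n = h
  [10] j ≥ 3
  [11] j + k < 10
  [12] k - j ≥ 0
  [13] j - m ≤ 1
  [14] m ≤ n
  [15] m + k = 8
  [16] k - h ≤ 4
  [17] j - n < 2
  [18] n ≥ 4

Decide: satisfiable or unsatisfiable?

One satisfying assignment is m = 3, n = 4, k = 5, j = 4, h = 4.
For the less obvious constraints — constraint 1: n - k = -1; constraint 2: m + h = 7; constraint 4: m + k = 8 — and the others hold by inspection.

Satisfiable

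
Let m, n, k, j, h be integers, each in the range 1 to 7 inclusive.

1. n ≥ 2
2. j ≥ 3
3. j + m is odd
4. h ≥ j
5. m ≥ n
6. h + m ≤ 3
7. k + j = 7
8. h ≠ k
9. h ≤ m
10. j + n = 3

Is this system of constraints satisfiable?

Unsatisfiable

From constraints 2 and 4: h ≥ j ≥ 3. From constraints 1 and 5: m ≥ n ≥ 2. Hence h + m ≥ 5. But constraint 6 requires h + m ≤ 3, and 3 < 5. Contradiction.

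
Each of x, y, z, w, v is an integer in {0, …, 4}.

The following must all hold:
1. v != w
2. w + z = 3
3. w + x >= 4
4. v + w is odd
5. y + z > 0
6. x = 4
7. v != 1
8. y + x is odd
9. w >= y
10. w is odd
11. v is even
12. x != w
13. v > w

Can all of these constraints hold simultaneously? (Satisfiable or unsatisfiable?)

Satisfiable

Try x = 4, y = 3, z = 0, w = 3, v = 4.
Check constraint 2: w + z = 3; constraint 3: w + x = 7. The remaining constraints are straightforward to verify.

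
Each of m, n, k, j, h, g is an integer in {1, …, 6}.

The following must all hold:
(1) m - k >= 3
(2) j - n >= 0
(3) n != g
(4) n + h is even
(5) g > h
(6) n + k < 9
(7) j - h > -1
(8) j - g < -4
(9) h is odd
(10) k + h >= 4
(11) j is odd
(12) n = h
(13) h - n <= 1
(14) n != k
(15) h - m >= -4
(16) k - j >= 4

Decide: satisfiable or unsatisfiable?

Unsatisfiable

Constraints 1, 2, 13, 15, and 16 give h − m ≥ -4, m − k ≥ 3, k − j ≥ 4, j − n ≥ 0, n − h ≥ -1.
Adding all 5 inequalities: the left sides telescope to 0, and the right sides sum to (-4) + 3 + 4 + 0 + (-1) = 2. So 0 ≥ 2, which is false.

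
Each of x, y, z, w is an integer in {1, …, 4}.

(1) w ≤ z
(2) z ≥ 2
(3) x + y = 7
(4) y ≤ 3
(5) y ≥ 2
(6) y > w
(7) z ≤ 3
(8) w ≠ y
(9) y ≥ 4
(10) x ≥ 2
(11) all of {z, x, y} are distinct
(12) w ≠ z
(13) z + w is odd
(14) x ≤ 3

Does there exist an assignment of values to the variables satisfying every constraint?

Constraints 2, 4, 5, 7, 10, and 14 confine each of z, x, y to the 2 values {2, 3}.
Constraint 11 requires all 3 of them to be distinct, but only 2 values are available — impossible by the pigeonhole principle.

Unsatisfiable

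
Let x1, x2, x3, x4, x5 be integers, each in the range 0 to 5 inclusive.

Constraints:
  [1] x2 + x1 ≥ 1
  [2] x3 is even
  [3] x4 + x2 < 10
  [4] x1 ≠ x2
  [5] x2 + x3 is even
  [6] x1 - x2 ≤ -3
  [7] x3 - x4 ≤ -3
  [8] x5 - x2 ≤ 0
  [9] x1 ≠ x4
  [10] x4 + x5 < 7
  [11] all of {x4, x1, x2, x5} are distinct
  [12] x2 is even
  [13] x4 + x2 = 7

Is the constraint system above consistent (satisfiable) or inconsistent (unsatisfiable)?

The assignment x1 = 0, x2 = 4, x3 = 0, x4 = 3, x5 = 2 works:
  constraint 1 holds since x2 + x1 = 4.
  constraint 3 holds since x4 + x2 = 7.
  constraint 6 holds since x1 - x2 = -4.
The rest check out directly.

Satisfiable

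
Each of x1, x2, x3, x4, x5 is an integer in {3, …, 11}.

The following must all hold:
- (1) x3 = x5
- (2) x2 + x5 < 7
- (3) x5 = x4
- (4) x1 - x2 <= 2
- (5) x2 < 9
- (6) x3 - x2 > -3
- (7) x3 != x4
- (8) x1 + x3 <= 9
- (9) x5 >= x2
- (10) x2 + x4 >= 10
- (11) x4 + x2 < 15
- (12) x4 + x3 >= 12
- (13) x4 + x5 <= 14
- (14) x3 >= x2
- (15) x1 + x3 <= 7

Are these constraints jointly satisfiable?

From constraints 1 and 3, x3 = x5 = x4, so x3 = x4. But constraint 7 says x3 ≠ x4. Contradiction.

Unsatisfiable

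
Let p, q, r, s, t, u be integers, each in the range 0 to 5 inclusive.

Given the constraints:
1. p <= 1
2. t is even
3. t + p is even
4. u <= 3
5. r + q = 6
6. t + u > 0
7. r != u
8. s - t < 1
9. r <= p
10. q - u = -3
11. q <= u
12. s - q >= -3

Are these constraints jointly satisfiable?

From constraints 1 and 9: r ≤ p ≤ 1. From constraints 4 and 11: q ≤ u ≤ 3. Hence r + q ≤ 4. But constraint 5 requires r + q = 6, and 6 > 4. Contradiction.

Unsatisfiable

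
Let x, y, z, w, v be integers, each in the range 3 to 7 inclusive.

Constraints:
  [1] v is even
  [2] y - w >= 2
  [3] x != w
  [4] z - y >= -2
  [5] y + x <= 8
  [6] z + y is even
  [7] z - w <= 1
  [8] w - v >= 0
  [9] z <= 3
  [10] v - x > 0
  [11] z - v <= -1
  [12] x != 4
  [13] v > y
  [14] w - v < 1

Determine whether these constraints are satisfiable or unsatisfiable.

Constraints 2, 4, 8, and 11 give z − y ≥ -2, y − w ≥ 2, w − v ≥ 0, v − z ≥ 1.
Adding all 4 inequalities: the left sides telescope to 0, and the right sides sum to (-2) + 2 + 0 + 1 = 1. So 0 ≥ 1, which is false.

Unsatisfiable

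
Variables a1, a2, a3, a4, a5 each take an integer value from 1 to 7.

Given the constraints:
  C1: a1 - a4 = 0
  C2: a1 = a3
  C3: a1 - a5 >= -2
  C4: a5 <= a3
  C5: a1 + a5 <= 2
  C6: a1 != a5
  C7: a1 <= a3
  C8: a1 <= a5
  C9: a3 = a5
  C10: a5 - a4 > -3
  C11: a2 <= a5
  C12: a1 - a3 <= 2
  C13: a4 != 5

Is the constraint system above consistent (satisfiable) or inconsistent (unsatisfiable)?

From constraints 2 and 9, a1 = a3 = a5, so a1 = a5. But constraint 6 says a1 ≠ a5. Contradiction.

Unsatisfiable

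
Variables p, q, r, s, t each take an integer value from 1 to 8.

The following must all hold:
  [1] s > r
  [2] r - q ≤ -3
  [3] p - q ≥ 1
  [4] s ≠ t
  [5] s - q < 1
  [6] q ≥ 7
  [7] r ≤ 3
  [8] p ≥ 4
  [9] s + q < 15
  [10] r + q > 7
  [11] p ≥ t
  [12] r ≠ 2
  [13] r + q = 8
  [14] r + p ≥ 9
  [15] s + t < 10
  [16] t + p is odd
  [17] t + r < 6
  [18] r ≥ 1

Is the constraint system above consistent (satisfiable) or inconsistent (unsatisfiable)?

Satisfiable

Take p = 8, q = 7, r = 1, s = 5, t = 3. Then constraint 2: r - q = -6; constraint 3: p - q = 1; constraint 5: s - q = -2, and every other listed constraint is also met.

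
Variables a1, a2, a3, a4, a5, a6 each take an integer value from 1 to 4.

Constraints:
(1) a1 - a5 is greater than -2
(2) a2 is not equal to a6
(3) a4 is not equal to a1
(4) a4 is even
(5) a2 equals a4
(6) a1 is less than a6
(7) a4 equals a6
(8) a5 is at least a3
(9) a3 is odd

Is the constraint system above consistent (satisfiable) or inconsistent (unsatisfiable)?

From constraints 5 and 7, a2 = a4 = a6, so a2 = a6. But constraint 2 says a2 ≠ a6. Contradiction.

Unsatisfiable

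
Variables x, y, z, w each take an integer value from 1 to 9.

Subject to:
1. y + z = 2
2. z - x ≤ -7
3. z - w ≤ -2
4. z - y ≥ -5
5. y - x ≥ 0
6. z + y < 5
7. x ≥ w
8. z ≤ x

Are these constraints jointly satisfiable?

Unsatisfiable

Constraints 2, 4, and 5 give x − z ≥ 7, z − y ≥ -5, y − x ≥ 0.
Adding all 3 inequalities: the left sides telescope to 0, and the right sides sum to 7 + (-5) + 0 = 2. So 0 ≥ 2, which is false.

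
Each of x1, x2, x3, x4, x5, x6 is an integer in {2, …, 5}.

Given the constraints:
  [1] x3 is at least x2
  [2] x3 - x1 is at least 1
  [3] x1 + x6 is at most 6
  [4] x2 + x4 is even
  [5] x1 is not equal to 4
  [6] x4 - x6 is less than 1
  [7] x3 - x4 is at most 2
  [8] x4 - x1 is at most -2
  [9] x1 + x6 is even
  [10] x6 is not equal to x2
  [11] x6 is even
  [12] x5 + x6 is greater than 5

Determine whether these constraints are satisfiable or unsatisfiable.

Constraints 2, 7, and 8 give x4 − x3 ≥ -2, x3 − x1 ≥ 1, x1 − x4 ≥ 2.
Adding all 3 inequalities: the left sides telescope to 0, and the right sides sum to (-2) + 1 + 2 = 1. So 0 ≥ 1, which is false.

Unsatisfiable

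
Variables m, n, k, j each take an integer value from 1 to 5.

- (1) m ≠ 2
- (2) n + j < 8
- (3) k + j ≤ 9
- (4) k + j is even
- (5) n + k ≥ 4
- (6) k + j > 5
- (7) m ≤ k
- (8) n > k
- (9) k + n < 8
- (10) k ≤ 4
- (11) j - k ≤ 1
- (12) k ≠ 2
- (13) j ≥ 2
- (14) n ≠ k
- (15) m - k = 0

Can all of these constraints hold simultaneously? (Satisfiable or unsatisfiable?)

Setting (m, n, k, j) = (3, 4, 3, 3) satisfies everything: constraint 2: n + j = 7; constraint 3: k + j = 6; constraint 5: n + k = 7, and the others follow.

Satisfiable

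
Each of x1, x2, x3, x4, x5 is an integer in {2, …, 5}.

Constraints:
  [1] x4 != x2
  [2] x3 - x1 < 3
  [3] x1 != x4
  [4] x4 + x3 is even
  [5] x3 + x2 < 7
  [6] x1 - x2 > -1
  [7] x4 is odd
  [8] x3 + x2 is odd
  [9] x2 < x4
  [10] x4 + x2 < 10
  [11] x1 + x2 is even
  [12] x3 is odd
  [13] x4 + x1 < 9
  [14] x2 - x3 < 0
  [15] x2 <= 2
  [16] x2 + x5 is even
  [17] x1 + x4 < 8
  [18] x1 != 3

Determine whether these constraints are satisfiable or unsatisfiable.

Try x1 = 2, x2 = 2, x3 = 3, x4 = 5, x5 = 4.
Check constraint 2: x3 - x1 = 1; constraint 5: x3 + x2 = 5; constraint 6: x1 - x2 = 0. The remaining constraints are straightforward to verify.

Satisfiable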